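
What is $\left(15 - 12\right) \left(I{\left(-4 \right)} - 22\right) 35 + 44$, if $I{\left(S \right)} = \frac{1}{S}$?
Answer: $- \frac{9169}{4} \approx -2292.3$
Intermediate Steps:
$\left(15 - 12\right) \left(I{\left(-4 \right)} - 22\right) 35 + 44 = \left(15 - 12\right) \left(\frac{1}{-4} - 22\right) 35 + 44 = 3 \left(- \frac{1}{4} - 22\right) 35 + 44 = 3 \left(- \frac{89}{4}\right) 35 + 44 = \left(- \frac{267}{4}\right) 35 + 44 = - \frac{9345}{4} + 44 = - \frac{9169}{4}$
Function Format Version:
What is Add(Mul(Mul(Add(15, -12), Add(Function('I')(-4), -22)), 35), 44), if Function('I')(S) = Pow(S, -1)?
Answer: Rational(-9169, 4) ≈ -2292.3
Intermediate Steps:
Add(Mul(Mul(Add(15, -12), Add(Function('I')(-4), -22)), 35), 44) = Add(Mul(Mul(Add(15, -12), Add(Pow(-4, -1), -22)), 35), 44) = Add(Mul(Mul(3, Add(Rational(-1, 4), -22)), 35), 44) = Add(Mul(Mul(3, Rational(-89, 4)), 35), 44) = Add(Mul(Rational(-267, 4), 35), 44) = Add(Rational(-9345, 4), 44) = Rational(-9169, 4)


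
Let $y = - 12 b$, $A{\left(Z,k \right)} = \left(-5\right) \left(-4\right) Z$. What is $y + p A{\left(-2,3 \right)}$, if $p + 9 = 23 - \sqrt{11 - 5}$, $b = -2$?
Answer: $-536 + 40 \sqrt{6} \approx -438.02$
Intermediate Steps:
$p = 14 - \sqrt{6}$ ($p = -9 + \left(23 - \sqrt{11 - 5}\right) = -9 + \left(23 - \sqrt{6}\right) = 14 - \sqrt{6} \approx 11.551$)
$A{\left(Z,k \right)} = 20 Z$
$y = 24$ ($y = \left(-12\right) \left(-2\right) = 24$)
$y + p A{\left(-2,3 \right)} = 24 + \left(14 - \sqrt{6}\right) 20 \left(-2\right) = 24 + \left(14 - \sqrt{6}\right) \left(-40\right) = 24 - \left(560 - 40 \sqrt{6}\right) = -536 + 40 \sqrt{6}$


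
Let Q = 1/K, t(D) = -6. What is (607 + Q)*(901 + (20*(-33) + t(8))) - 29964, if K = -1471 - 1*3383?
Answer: 546953339/4854 ≈ 1.1268e+5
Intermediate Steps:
K = -4854 (K = -1471 - 3383 = -4854)
Q = -1/4854 (Q = 1/(-4854) = -1/4854 ≈ -0.00020602)
(607 + Q)*(901 + (20*(-33) + t(8))) - 29964 = (607 - 1/4854)*(901 + (20*(-33) - 6)) - 29964 = 2946377*(901 + (-660 - 6))/4854 - 29964 = 2946377*(901 - 666)/4854 - 29964 = (2946377/4854)*235 - 29964 = 692398595/4854 - 29964 = 546953339/4854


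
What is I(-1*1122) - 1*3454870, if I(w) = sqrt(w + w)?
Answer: -3454870 + 2*I*sqrt(561) ≈ -3.4549e+6 + 47.371*I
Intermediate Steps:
I(w) = sqrt(2)*sqrt(w) (I(w) = sqrt(2*w) = sqrt(2)*sqrt(w))
I(-1*1122) - 1*3454870 = sqrt(2)*sqrt(-1*1122) - 1*3454870 = sqrt(2)*sqrt(-1122) - 3454870 = sqrt(2)*(I*sqrt(1122)) - 3454870 = 2*I*sqrt(561) - 3454870 = -3454870 + 2*I*sqrt(561)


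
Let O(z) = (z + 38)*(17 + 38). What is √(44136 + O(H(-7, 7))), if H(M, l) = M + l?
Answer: √46226 ≈ 215.00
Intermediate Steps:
O(z) = 2090 + 55*z (O(z) = (38 + z)*55 = 2090 + 55*z)
√(44136 + O(H(-7, 7))) = √(44136 + (2090 + 55*(-7 + 7))) = √(44136 + (2090 + 55*0)) = √(44136 + (2090 + 0)) = √(44136 + 2090) = √46226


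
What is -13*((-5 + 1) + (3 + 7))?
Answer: -78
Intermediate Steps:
-13*((-5 + 1) + (3 + 7)) = -13*(-4 + 10) = -13*6 = -78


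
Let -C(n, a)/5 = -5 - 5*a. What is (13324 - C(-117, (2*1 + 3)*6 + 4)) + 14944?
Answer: 27393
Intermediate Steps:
C(n, a) = 25 + 25*a (C(n, a) = -5*(-5 - 5*a) = 25 + 25*a)
(13324 - C(-117, (2*1 + 3)*6 + 4)) + 14944 = (13324 - (25 + 25*((2*1 + 3)*6 + 4))) + 14944 = (13324 - (25 + 25*((2 + 3)*6 + 4))) + 14944 = (13324 - (25 + 25*(5*6 + 4))) + 14944 = (13324 - (25 + 25*(30 + 4))) + 14944 = (13324 - (25 + 25*34)) + 14944 = (13324 - (25 + 850)) + 14944 = (13324 - 1*875) + 14944 = (13324 - 875) + 14944 = 12449 + 14944 = 27393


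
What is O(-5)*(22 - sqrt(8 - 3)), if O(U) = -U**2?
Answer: -550 + 25*sqrt(5) ≈ -494.10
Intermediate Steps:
O(-5)*(22 - sqrt(8 - 3)) = (-1*(-5)**2)*(22 - sqrt(8 - 3)) = (-1*25)*(22 - sqrt(5)) = -25*(22 - sqrt(5)) = -550 + 25*sqrt(5)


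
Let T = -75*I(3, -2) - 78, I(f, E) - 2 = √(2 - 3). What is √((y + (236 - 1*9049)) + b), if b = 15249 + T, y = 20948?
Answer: √(27156 - 75*I) ≈ 164.79 - 0.228*I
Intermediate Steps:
I(f, E) = 2 + I (I(f, E) = 2 + √(2 - 3) = 2 + √(-1) = 2 + I)
T = -228 - 75*I (T = -75*(2 + I) - 78 = (-150 - 75*I) - 78 = -228 - 75*I ≈ -228.0 - 75.0*I)
b = 15021 - 75*I (b = 15249 + (-228 - 75*I) = 15021 - 75*I ≈ 15021.0 - 75.0*I)
√((y + (236 - 1*9049)) + b) = √((20948 + (236 - 1*9049)) + (15021 - 75*I)) = √((20948 + (236 - 9049)) + (15021 - 75*I)) = √((20948 - 8813) + (15021 - 75*I)) = √(12135 + (15021 - 75*I)) = √(27156 - 75*I)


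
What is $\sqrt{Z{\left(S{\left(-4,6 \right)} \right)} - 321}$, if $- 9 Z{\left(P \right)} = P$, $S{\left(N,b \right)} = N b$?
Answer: $\frac{i \sqrt{2865}}{3} \approx 17.842 i$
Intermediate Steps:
$Z{\left(P \right)} = - \frac{P}{9}$
$\sqrt{Z{\left(S{\left(-4,6 \right)} \right)} - 321} = \sqrt{- \frac{\left(-4\right) 6}{9} - 321} = \sqrt{\left(- \frac{1}{9}\right) \left(-24\right) - 321} = \sqrt{\frac{8}{3} - 321} = \sqrt{- \frac{955}{3}} = \frac{i \sqrt{2865}}{3}$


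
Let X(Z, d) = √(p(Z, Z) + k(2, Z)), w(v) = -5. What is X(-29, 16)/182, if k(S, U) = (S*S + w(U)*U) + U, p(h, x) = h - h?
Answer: √30/91 ≈ 0.060189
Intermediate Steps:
p(h, x) = 0
k(S, U) = S² - 4*U (k(S, U) = (S*S - 5*U) + U = (S² - 5*U) + U = S² - 4*U)
X(Z, d) = √(4 - 4*Z) (X(Z, d) = √(0 + (2² - 4*Z)) = √(0 + (4 - 4*Z)) = √(4 - 4*Z))
X(-29, 16)/182 = (2*√(1 - 1*(-29)))/182 = (2*√(1 + 29))*(1/182) = (2*√30)*(1/182) = √30/91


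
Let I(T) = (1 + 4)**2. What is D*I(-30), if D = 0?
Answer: 0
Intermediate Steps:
I(T) = 25 (I(T) = 5**2 = 25)
D*I(-30) = 0*25 = 0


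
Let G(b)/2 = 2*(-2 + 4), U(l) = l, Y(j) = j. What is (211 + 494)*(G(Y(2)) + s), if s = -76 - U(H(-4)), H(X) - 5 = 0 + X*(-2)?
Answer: -57105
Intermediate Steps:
H(X) = 5 - 2*X (H(X) = 5 + (0 + X*(-2)) = 5 + (0 - 2*X) = 5 - 2*X)
G(b) = 8 (G(b) = 2*(2*(-2 + 4)) = 2*(2*2) = 2*4 = 8)
s = -89 (s = -76 - (5 - 2*(-4)) = -76 - (5 + 8) = -76 - 1*13 = -76 - 13 = -89)
(211 + 494)*(G(Y(2)) + s) = (211 + 494)*(8 - 89) = 705*(-81) = -57105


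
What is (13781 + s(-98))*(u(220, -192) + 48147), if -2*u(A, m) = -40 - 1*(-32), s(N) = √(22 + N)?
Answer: 663568931 + 96302*I*√19 ≈ 6.6357e+8 + 4.1977e+5*I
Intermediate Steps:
u(A, m) = 4 (u(A, m) = -(-40 - 1*(-32))/2 = -(-40 + 32)/2 = -½*(-8) = 4)
(13781 + s(-98))*(u(220, -192) + 48147) = (13781 + √(22 - 98))*(4 + 48147) = (13781 + √(-76))*48151 = (13781 + 2*I*√19)*48151 = 663568931 + 96302*I*√19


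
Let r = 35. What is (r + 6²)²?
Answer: 5041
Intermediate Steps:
(r + 6²)² = (35 + 6²)² = (35 + 36)² = 71² = 5041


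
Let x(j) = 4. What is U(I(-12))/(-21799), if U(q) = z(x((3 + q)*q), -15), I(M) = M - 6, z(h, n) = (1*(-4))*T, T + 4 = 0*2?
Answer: -16/21799 ≈ -0.00073398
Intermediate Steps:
T = -4 (T = -4 + 0*2 = -4 + 0 = -4)
z(h, n) = 16 (z(h, n) = (1*(-4))*(-4) = -4*(-4) = 16)
I(M) = -6 + M
U(q) = 16
U(I(-12))/(-21799) = 16/(-21799) = 16*(-1/21799) = -16/21799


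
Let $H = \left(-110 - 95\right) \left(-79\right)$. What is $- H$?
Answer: $-16195$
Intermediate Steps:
$H = 16195$ ($H = \left(-205\right) \left(-79\right) = 16195$)
$- H = \left(-1\right) 16195 = -16195$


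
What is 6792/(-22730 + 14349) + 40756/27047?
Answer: 9286636/13334171 ≈ 0.69645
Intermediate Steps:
6792/(-22730 + 14349) + 40756/27047 = 6792/(-8381) + 40756*(1/27047) = 6792*(-1/8381) + 40756/27047 = -6792/8381 + 40756/27047 = 9286636/13334171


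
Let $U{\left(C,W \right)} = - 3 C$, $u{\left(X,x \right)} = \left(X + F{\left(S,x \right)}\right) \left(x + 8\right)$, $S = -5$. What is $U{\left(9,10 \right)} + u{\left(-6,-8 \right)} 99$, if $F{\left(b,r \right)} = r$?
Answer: $-27$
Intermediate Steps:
$u{\left(X,x \right)} = \left(8 + x\right) \left(X + x\right)$ ($u{\left(X,x \right)} = \left(X + x\right) \left(x + 8\right) = \left(X + x\right) \left(8 + x\right) = \left(8 + x\right) \left(X + x\right)$)
$U{\left(9,10 \right)} + u{\left(-6,-8 \right)} 99 = \left(-3\right) 9 + \left(\left(-8\right)^{2} + 8 \left(-6\right) + 8 \left(-8\right) - -48\right) 99 = -27 + \left(64 - 48 - 64 + 48\right) 99 = -27 + 0 \cdot 99 = -27 + 0 = -27$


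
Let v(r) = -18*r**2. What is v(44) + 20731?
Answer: -14117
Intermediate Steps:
v(44) + 20731 = -18*44**2 + 20731 = -18*1936 + 20731 = -34848 + 20731 = -14117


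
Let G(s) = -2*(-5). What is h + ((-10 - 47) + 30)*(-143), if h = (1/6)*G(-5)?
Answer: 11588/3 ≈ 3862.7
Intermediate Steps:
G(s) = 10
h = 5/3 (h = (1/6)*10 = (1*(⅙))*10 = (⅙)*10 = 5/3 ≈ 1.6667)
h + ((-10 - 47) + 30)*(-143) = 5/3 + ((-10 - 47) + 30)*(-143) = 5/3 + (-57 + 30)*(-143) = 5/3 - 27*(-143) = 5/3 + 3861 = 11588/3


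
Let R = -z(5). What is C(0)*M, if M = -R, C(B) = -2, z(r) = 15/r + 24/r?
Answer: -78/5 ≈ -15.600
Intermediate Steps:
z(r) = 39/r
R = -39/5 ≈ -7.8000
M = 39/5 (M = -1*(-39/5) = 39/5 ≈ 7.8000)
C(0)*M = -2*39/5 = -78/5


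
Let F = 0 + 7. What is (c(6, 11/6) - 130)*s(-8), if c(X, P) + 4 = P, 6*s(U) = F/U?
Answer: 5551/288 ≈ 19.274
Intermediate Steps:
F = 7
s(U) = 7/(6*U) (s(U) = (7/U)/6 = 7/(6*U))
c(X, P) = -4 + P
(c(6, 11/6) - 130)*s(-8) = ((-4 + 11/6) - 130)*((7/6)/(-8)) = ((-4 + 11*(⅙)) - 130)*((7/6)*(-⅛)) = ((-4 + 11/6) - 130)*(-7/48) = (-13/6 - 130)*(-7/48) = -793/6*(-7/48) = 5551/288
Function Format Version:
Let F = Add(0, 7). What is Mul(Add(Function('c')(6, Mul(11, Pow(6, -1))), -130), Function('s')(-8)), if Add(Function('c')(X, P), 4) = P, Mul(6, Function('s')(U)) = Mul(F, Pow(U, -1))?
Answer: Rational(5551, 288) ≈ 19.274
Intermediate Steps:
F = 7
Function('s')(U) = Mul(Rational(7, 6), Pow(U, -1)) (Function('s')(U) = Mul(Rational(1, 6), Mul(7, Pow(U, -1))) = Mul(Rational(7, 6), Pow(U, -1)))
Function('c')(X, P) = Add(-4, P)
Mul(Add(Function('c')(6, Mul(11, Pow(6, -1))), -130), Function('s')(-8)) = Mul(Add(Add(-4, Mul(11, Pow(6, -1))), -130), Mul(Rational(7, 6), Pow(-8, -1))) = Mul(Add(Add(-4, Mul(11, Rational(1, 6))), -130), Mul(Rational(7, 6), Rational(-1, 8))) = Mul(Add(Add(-4, Rational(11, 6)), -130), Rational(-7, 48)) = Mul(Add(Rational(-13, 6), -130), Rational(-7, 48)) = Mul(Rational(-793, 6), Rational(-7, 48)) = Rational(5551, 288)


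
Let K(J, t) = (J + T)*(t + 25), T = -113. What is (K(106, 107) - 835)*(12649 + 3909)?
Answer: -29125522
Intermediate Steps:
K(J, t) = (-113 + J)*(25 + t) (K(J, t) = (J - 113)*(t + 25) = (-113 + J)*(25 + t))
(K(106, 107) - 835)*(12649 + 3909) = ((-2825 - 113*107 + 25*106 + 106*107) - 835)*(12649 + 3909) = ((-2825 - 12091 + 2650 + 11342) - 835)*16558 = (-924 - 835)*16558 = -1759*16558 = -29125522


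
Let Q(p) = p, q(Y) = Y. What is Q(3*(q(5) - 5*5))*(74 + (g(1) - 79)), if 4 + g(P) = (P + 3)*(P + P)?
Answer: 60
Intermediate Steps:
g(P) = -4 + 2*P*(3 + P) (g(P) = -4 + (P + 3)*(P + P) = -4 + (3 + P)*(2*P) = -4 + 2*P*(3 + P))
Q(3*(q(5) - 5*5))*(74 + (g(1) - 79)) = (3*(5 - 5*5))*(74 + ((-4 + 2*1**2 + 6*1) - 79)) = (3*(5 - 25))*(74 + ((-4 + 2*1 + 6) - 79)) = (3*(-20))*(74 + ((-4 + 2 + 6) - 79)) = -60*(74 + (4 - 79)) = -60*(74 - 75) = -60*(-1) = 60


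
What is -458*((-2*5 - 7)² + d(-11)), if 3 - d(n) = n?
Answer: -138774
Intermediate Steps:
d(n) = 3 - n
-458*((-2*5 - 7)² + d(-11)) = -458*((-2*5 - 7)² + (3 - 1*(-11))) = -458*((-10 - 7)² + (3 + 11)) = -458*((-17)² + 14) = -458*(289 + 14) = -458*303 = -138774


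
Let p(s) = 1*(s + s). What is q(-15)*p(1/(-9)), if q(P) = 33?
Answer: -22/3 ≈ -7.3333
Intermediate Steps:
p(s) = 2*s (p(s) = 1*(2*s) = 2*s)
q(-15)*p(1/(-9)) = 33*(2/(-9)) = 33*(2*(-⅑)) = 33*(-2/9) = -22/3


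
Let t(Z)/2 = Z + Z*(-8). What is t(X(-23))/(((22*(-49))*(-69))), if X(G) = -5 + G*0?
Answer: 5/5313 ≈ 0.00094109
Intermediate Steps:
X(G) = -5 (X(G) = -5 + 0 = -5)
t(Z) = -14*Z (t(Z) = 2*(Z + Z*(-8)) = 2*(Z - 8*Z) = 2*(-7*Z) = -14*Z)
t(X(-23))/(((22*(-49))*(-69))) = (-14*(-5))/(((22*(-49))*(-69))) = 70/((-1078*(-69))) = 70/74382 = 70*(1/74382) = 5/5313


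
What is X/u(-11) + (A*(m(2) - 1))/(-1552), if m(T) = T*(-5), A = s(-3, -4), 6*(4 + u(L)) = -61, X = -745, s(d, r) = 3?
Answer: 1388049/26384 ≈ 52.609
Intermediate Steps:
u(L) = -85/6 (u(L) = -4 + (⅙)*(-61) = -4 - 61/6 = -85/6)
A = 3
m(T) = -5*T
X/u(-11) + (A*(m(2) - 1))/(-1552) = -745/(-85/6) + (3*(-5*2 - 1))/(-1552) = -745*(-6/85) + (3*(-10 - 1))*(-1/1552) = 894/17 + (3*(-11))*(-1/1552) = 894/17 - 33*(-1/1552) = 894/17 + 33/1552 = 1388049/26384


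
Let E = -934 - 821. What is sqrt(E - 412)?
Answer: I*sqrt(2167) ≈ 46.551*I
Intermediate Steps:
E = -1755
sqrt(E - 412) = sqrt(-1755 - 412) = sqrt(-2167) = I*sqrt(2167)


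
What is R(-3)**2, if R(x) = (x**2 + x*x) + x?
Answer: 225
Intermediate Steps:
R(x) = x + 2*x**2 (R(x) = (x**2 + x**2) + x = 2*x**2 + x = x + 2*x**2)
R(-3)**2 = (-3*(1 + 2*(-3)))**2 = (-3*(1 - 6))**2 = (-3*(-5))**2 = 15**2 = 225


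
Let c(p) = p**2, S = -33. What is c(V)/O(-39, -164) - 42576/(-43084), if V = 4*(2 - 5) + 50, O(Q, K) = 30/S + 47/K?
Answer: -28035237388/23233047 ≈ -1206.7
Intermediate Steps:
O(Q, K) = -10/11 + 47/K (O(Q, K) = 30/(-33) + 47/K = 30*(-1/33) + 47/K = -10/11 + 47/K)
V = 38 (V = 4*(-3) + 50 = -12 + 50 = 38)
c(V)/O(-39, -164) - 42576/(-43084) = 38**2/(-10/11 + 47/(-164)) - 42576/(-43084) = 1444/(-10/11 + 47*(-1/164)) - 42576*(-1/43084) = 1444/(-10/11 - 47/164) + 10644/10771 = 1444/(-2157/1804) + 10644/10771 = 1444*(-1804/2157) + 10644/10771 = -2604976/2157 + 10644/10771 = -28035237388/23233047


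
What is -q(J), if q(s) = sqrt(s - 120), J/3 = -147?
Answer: -I*sqrt(561) ≈ -23.685*I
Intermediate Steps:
J = -441 (J = 3*(-147) = -441)
q(s) = sqrt(-120 + s)
-q(J) = -sqrt(-120 - 441) = -sqrt(-561) = -I*sqrt(561)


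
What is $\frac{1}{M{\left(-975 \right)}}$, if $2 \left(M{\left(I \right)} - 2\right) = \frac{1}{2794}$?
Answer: $\frac{5588}{11177} \approx 0.49996$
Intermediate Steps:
$M{\left(I \right)} = \frac{11177}{5588}$ ($M{\left(I \right)} = 2 + \frac{1}{2 \cdot 2794} = 2 + \frac{1}{2} \cdot \frac{1}{2794} = 2 + \frac{1}{5588} = \frac{11177}{5588}$)
$\frac{1}{M{\left(-975 \right)}} = \frac{1}{\frac{11177}{5588}} = \frac{5588}{11177}$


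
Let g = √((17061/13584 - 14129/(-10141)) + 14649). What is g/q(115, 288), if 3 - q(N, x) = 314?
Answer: -√1930816189381675093/3570159332 ≈ -0.38921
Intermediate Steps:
g = √1930816189381675093/11479612 (g = √((17061*(1/13584) - 14129*(-1/10141)) + 14649) = √((5687/4528 + 14129/10141) + 14649) = √(121647979/45918448 + 14649) = √(672780992731/45918448) = √1930816189381675093/11479612 ≈ 121.04)
q(N, x) = -311 (q(N, x) = 3 - 1*314 = 3 - 314 = -311)
g/q(115, 288) = (√1930816189381675093/11479612)/(-311) = (√1930816189381675093/11479612)*(-1/311) = -√1930816189381675093/3570159332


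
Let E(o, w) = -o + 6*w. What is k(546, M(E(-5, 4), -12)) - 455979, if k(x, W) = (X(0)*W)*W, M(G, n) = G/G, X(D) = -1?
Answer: -455980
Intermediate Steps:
M(G, n) = 1
k(x, W) = -W**2 (k(x, W) = (-W)*W = -W**2)
k(546, M(E(-5, 4), -12)) - 455979 = -1*1**2 - 455979 = -1*1 - 455979 = -1 - 455979 = -455980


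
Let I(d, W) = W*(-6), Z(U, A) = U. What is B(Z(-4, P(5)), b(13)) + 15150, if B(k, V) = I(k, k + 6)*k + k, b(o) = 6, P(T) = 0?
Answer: 15194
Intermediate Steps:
I(d, W) = -6*W
B(k, V) = k + k*(-36 - 6*k) (B(k, V) = (-6*(k + 6))*k + k = (-6*(6 + k))*k + k = (-36 - 6*k)*k + k = k*(-36 - 6*k) + k = k + k*(-36 - 6*k))
B(Z(-4, P(5)), b(13)) + 15150 = -1*(-4)*(35 + 6*(-4)) + 15150 = -1*(-4)*(35 - 24) + 15150 = -1*(-4)*11 + 15150 = 44 + 15150 = 15194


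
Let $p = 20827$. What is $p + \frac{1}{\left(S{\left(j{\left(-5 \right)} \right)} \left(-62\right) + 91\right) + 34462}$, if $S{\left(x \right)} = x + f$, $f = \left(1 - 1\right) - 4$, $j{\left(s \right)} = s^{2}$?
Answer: $\frac{692518578}{33251} \approx 20827.0$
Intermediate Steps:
$f = -4$ ($f = 0 - 4 = -4$)
$S{\left(x \right)} = -4 + x$ ($S{\left(x \right)} = x - 4 = -4 + x$)
$p + \frac{1}{\left(S{\left(j{\left(-5 \right)} \right)} \left(-62\right) + 91\right) + 34462} = 20827 + \frac{1}{\left(\left(-4 + \left(-5\right)^{2}\right) \left(-62\right) + 91\right) + 34462} = 20827 + \frac{1}{\left(\left(-4 + 25\right) \left(-62\right) + 91\right) + 34462} = 20827 + \frac{1}{\left(21 \left(-62\right) + 91\right) + 34462} = 20827 + \frac{1}{\left(-1302 + 91\right) + 34462} = 20827 + \frac{1}{-1211 + 34462} = 20827 + \frac{1}{33251} = \frac{692518578}{33251}$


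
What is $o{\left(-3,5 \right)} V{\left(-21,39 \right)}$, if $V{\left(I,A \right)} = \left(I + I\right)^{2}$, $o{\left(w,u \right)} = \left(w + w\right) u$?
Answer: $-52920$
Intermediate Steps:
$o{\left(w,u \right)} = 2 u w$ ($o{\left(w,u \right)} = 2 w u = 2 u w$)
$V{\left(I,A \right)} = 4 I^{2}$ ($V{\left(I,A \right)} = \left(2 I\right)^{2} = 4 I^{2}$)
$o{\left(-3,5 \right)} V{\left(-21,39 \right)} = 2 \cdot 5 \left(-3\right) 4 \left(-21\right)^{2} = - 30 \cdot 4 \cdot 441 = \left(-30\right) 1764 = -52920$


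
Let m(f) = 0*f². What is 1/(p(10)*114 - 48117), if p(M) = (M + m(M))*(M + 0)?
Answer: -1/36717 ≈ -2.7235e-5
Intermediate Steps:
m(f) = 0
p(M) = M² (p(M) = (M + 0)*(M + 0) = M*M = M²)
1/(p(10)*114 - 48117) = 1/(10²*114 - 48117) = 1/(100*114 - 48117) = 1/(11400 - 48117) = 1/(-36717) = -1/36717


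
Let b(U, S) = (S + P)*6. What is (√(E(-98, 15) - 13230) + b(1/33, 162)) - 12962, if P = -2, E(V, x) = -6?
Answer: -12002 + 2*I*√3309 ≈ -12002.0 + 115.05*I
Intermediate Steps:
b(U, S) = -12 + 6*S (b(U, S) = (S - 2)*6 = (-2 + S)*6 = -12 + 6*S)
(√(E(-98, 15) - 13230) + b(1/33, 162)) - 12962 = (√(-6 - 13230) + (-12 + 6*162)) - 12962 = (√(-13236) + (-12 + 972)) - 12962 = (2*I*√3309 + 960) - 12962 = (960 + 2*I*√3309) - 12962 = -12002 + 2*I*√3309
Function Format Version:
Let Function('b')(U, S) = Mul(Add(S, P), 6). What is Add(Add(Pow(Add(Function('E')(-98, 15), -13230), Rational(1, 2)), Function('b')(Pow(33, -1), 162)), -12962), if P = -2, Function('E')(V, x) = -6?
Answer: Add(-12002, Mul(2, I, Pow(3309, Rational(1, 2)))) ≈ Add(-12002., Mul(115.05, I))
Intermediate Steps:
Function('b')(U, S) = Add(-12, Mul(6, S)) (Function('b')(U, S) = Mul(Add(S, -2), 6) = Mul(Add(-2, S), 6) = Add(-12, Mul(6, S)))
Add(Add(Pow(Add(Function('E')(-98, 15), -13230), Rational(1, 2)), Function('b')(Pow(33, -1), 162)), -12962) = Add(Add(Pow(Add(-6, -13230), Rational(1, 2)), Add(-12, Mul(6, 162))), -12962) = Add(Add(Pow(-13236, Rational(1, 2)), Add(-12, 972)), -12962) = Add(Add(Mul(2, I, Pow(3309, Rational(1, 2))), 960), -12962) = Add(Add(960, Mul(2, I, Pow(3309, Rational(1, 2)))), -12962) = Add(-12002, Mul(2, I, Pow(3309, Rational(1, 2))))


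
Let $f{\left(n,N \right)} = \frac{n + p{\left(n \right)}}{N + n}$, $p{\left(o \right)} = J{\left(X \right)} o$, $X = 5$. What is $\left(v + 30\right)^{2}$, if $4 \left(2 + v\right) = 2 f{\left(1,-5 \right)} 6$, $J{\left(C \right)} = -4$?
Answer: $\frac{14641}{16} \approx 915.06$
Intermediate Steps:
$p{\left(o \right)} = - 4 o$
$f{\left(n,N \right)} = - \frac{3 n}{N + n}$ ($f{\left(n,N \right)} = \frac{n - 4 n}{N + n} = \frac{\left(-3\right) n}{N + n} = - \frac{3 n}{N + n}$)
$v = \frac{1}{4}$ ($v = -2 + \frac{2 \left(\left(-3\right) 1 \frac{1}{-5 + 1}\right) 6}{4} = -2 + \frac{2 \left(\left(-3\right) 1 \frac{1}{-4}\right) 6}{4} = -2 + \frac{2 \left(\left(-3\right) 1 \left(- \frac{1}{4}\right)\right) 6}{4} = -2 + \frac{2 \cdot \frac{3}{4} \cdot 6}{4} = -2 + \frac{\frac{3}{2} \cdot 6}{4} = -2 + \frac{1}{4} \cdot 9 = -2 + \frac{9}{4} = \frac{1}{4} \approx 0.25$)
$\left(v + 30\right)^{2} = \left(\frac{1}{4} + 30\right)^{2} = \left(\frac{121}{4}\right)^{2} = \frac{14641}{16}$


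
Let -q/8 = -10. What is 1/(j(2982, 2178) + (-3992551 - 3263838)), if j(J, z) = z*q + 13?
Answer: -1/7082136 ≈ -1.4120e-7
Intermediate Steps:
q = 80 (q = -8*(-10) = 80)
j(J, z) = 13 + 80*z (j(J, z) = z*80 + 13 = 80*z + 13 = 13 + 80*z)
1/(j(2982, 2178) + (-3992551 - 3263838)) = 1/((13 + 80*2178) + (-3992551 - 3263838)) = 1/((13 + 174240) - 7256389) = 1/(174253 - 7256389) = 1/(-7082136) = -1/7082136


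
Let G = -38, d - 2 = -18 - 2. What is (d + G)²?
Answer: 3136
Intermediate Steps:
d = -18 (d = 2 + (-18 - 2) = 2 - 20 = -18)
(d + G)² = (-18 - 38)² = (-56)² = 3136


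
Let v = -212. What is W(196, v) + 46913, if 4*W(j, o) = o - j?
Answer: 46811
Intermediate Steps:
W(j, o) = -j/4 + o/4 (W(j, o) = (o - j)/4 = -j/4 + o/4)
W(196, v) + 46913 = (-¼*196 + (¼)*(-212)) + 46913 = (-49 - 53) + 46913 = -102 + 46913 = 46811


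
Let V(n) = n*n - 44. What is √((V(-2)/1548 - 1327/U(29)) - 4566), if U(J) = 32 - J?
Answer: I*√83344105/129 ≈ 70.77*I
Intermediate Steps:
V(n) = -44 + n² (V(n) = n² - 44 = -44 + n²)
√((V(-2)/1548 - 1327/U(29)) - 4566) = √(((-44 + (-2)²)/1548 - 1327/(32 - 1*29)) - 4566) = √(((-44 + 4)*(1/1548) - 1327/(32 - 29)) - 4566) = √((-40*1/1548 - 1327/3) - 4566) = √((-10/387 - 1327*⅓) - 4566) = √((-10/387 - 1327/3) - 4566) = √(-171193/387 - 4566) = √(-1938235/387) = I*√83344105/129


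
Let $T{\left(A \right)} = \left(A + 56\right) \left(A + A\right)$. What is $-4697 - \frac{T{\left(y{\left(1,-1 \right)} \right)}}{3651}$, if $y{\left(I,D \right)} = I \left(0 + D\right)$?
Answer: $- \frac{17148637}{3651} \approx -4697.0$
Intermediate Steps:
$y{\left(I,D \right)} = D I$ ($y{\left(I,D \right)} = I D = D I$)
$T{\left(A \right)} = 2 A \left(56 + A\right)$ ($T{\left(A \right)} = \left(56 + A\right) 2 A = 2 A \left(56 + A\right)$)
$-4697 - \frac{T{\left(y{\left(1,-1 \right)} \right)}}{3651} = -4697 - \frac{2 \left(\left(-1\right) 1\right) \left(56 - 1\right)}{3651} = -4697 - 2 \left(-1\right) \left(56 - 1\right) \frac{1}{3651} = -4697 - 2 \left(-1\right) 55 \cdot \frac{1}{3651} = -4697 - \left(-110\right) \frac{1}{3651} = -4697 - - \frac{110}{3651} = -4697 + \frac{110}{3651} = - \frac{17148637}{3651}$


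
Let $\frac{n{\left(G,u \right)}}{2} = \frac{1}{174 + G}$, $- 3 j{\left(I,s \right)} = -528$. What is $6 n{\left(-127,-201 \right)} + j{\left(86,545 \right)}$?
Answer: $\frac{8284}{47} \approx 176.26$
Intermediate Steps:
$j{\left(I,s \right)} = 176$ ($j{\left(I,s \right)} = \left(- \frac{1}{3}\right) \left(-528\right) = 176$)
$n{\left(G,u \right)} = \frac{2}{174 + G}$
$6 n{\left(-127,-201 \right)} + j{\left(86,545 \right)} = 6 \frac{2}{174 - 127} + 176 = 6 \cdot \frac{2}{47} + 176 = \frac{12}{47} + 176 = \frac{8284}{47}$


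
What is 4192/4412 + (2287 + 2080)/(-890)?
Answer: -3884081/981670 ≈ -3.9566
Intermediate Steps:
4192/4412 + (2287 + 2080)/(-890) = 4192*(1/4412) + 4367*(-1/890) = 1048/1103 - 4367/890 = -3884081/981670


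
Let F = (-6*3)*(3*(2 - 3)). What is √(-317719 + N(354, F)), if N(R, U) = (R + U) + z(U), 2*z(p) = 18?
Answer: I*√317302 ≈ 563.3*I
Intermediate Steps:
z(p) = 9 (z(p) = (½)*18 = 9)
F = 54 (F = -54*(-1) = -18*(-3) = 54)
N(R, U) = 9 + R + U (N(R, U) = (R + U) + 9 = 9 + R + U)
√(-317719 + N(354, F)) = √(-317719 + (9 + 354 + 54)) = √(-317719 + 417) = √(-317302) = I*√317302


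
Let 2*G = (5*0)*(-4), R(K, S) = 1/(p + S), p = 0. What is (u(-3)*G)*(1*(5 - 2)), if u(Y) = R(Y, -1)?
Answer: 0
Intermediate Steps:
R(K, S) = 1/S (R(K, S) = 1/(0 + S) = 1/S)
G = 0 (G = ((5*0)*(-4))/2 = (0*(-4))/2 = (½)*0 = 0)
u(Y) = -1 (u(Y) = 1/(-1) = -1)
(u(-3)*G)*(1*(5 - 2)) = (-1*0)*(1*(5 - 2)) = 0*(1*3) = 0*3 = 0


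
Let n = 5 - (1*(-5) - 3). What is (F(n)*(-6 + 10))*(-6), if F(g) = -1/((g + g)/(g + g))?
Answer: 24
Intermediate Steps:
n = 13 (n = 5 - (-5 - 3) = 5 - 1*(-8) = 5 + 8 = 13)
F(g) = -1 (F(g) = -1/((2*g)/((2*g))) = -1/((2*g)*(1/(2*g))) = -1/1 = -1*1 = -1)
(F(n)*(-6 + 10))*(-6) = -(-6 + 10)*(-6) = -1*4*(-6) = -4*(-6) = 24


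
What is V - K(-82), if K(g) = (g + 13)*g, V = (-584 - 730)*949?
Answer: -1252644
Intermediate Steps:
V = -1246986 (V = -1314*949 = -1246986)
K(g) = g*(13 + g) (K(g) = (13 + g)*g = g*(13 + g))
V - K(-82) = -1246986 - (-82)*(13 - 82) = -1246986 - (-82)*(-69) = -1246986 - 1*5658 = -1246986 - 5658 = -1252644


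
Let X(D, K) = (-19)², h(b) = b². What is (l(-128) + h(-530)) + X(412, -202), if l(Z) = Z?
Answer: 281133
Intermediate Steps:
X(D, K) = 361
(l(-128) + h(-530)) + X(412, -202) = (-128 + (-530)²) + 361 = (-128 + 280900) + 361 = 280772 + 361 = 281133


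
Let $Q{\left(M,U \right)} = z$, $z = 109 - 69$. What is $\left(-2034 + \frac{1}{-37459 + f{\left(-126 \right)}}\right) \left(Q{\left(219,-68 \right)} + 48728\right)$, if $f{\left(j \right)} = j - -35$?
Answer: $- \frac{1862369477184}{18775} \approx -9.9194 \cdot 10^{7}$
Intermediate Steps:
$f{\left(j \right)} = 35 + j$ ($f{\left(j \right)} = j + 35 = 35 + j$)
$z = 40$ ($z = 109 - 69 = 40$)
$Q{\left(M,U \right)} = 40$
$\left(-2034 + \frac{1}{-37459 + f{\left(-126 \right)}}\right) \left(Q{\left(219,-68 \right)} + 48728\right) = \left(-2034 + \frac{1}{-37459 + \left(35 - 126\right)}\right) \left(40 + 48728\right) = \left(-2034 + \frac{1}{-37459 - 91}\right) 48768 = \left(-2034 + \frac{1}{-37550}\right) 48768 = \left(-2034 - \frac{1}{37550}\right) 48768 = \left(- \frac{76376701}{37550}\right) 48768 = - \frac{1862369477184}{18775}$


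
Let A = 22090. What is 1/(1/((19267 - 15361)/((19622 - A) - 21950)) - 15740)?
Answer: -1953/30752429 ≈ -6.3507e-5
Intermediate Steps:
1/(1/((19267 - 15361)/((19622 - A) - 21950)) - 15740) = 1/(1/((19267 - 15361)/((19622 - 1*22090) - 21950)) - 15740) = 1/(1/(3906/((19622 - 22090) - 21950)) - 15740) = 1/(1/(3906/(-2468 - 21950)) - 15740) = 1/(1/(3906/(-24418)) - 15740) = 1/(1/(3906*(-1/24418)) - 15740) = 1/(1/(-1953/12209) - 15740) = 1/(-12209/1953 - 15740) = 1/(-30752429/1953) = -1953/30752429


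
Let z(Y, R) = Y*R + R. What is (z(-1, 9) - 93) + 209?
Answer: 116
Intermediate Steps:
z(Y, R) = R + R*Y (z(Y, R) = R*Y + R = R + R*Y)
(z(-1, 9) - 93) + 209 = (9*(1 - 1) - 93) + 209 = (9*0 - 93) + 209 = (0 - 93) + 209 = -93 + 209 = 116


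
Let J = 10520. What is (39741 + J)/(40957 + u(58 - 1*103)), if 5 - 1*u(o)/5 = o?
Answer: 50261/41207 ≈ 1.2197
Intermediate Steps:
u(o) = 25 - 5*o
(39741 + J)/(40957 + u(58 - 1*103)) = (39741 + 10520)/(40957 + (25 - 5*(58 - 1*103))) = 50261/(40957 + (25 - 5*(58 - 103))) = 50261/(40957 + (25 - 5*(-45))) = 50261/(40957 + (25 + 225)) = 50261/(40957 + 250) = 50261/41207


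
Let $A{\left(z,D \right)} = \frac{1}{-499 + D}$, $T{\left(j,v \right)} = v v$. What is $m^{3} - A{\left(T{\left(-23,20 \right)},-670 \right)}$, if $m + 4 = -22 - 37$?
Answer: $- \frac{292304942}{1169} \approx -2.5005 \cdot 10^{5}$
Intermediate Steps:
$T{\left(j,v \right)} = v^{2}$
$m = -63$ ($m = -4 - 59 = -63$)
$m^{3} - A{\left(T{\left(-23,20 \right)},-670 \right)} = \left(-63\right)^{3} - \frac{1}{-499 - 670} = -250047 - \frac{1}{-1169} = -250047 - - \frac{1}{1169} = -250047 + \frac{1}{1169} = - \frac{292304942}{1169}$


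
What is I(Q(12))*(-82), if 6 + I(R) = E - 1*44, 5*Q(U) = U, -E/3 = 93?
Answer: 26978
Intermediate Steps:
E = -279 (E = -3*93 = -279)
Q(U) = U/5
I(R) = -329 (I(R) = -6 + (-279 - 1*44) = -6 + (-279 - 44) = -6 - 323 = -329)
I(Q(12))*(-82) = -329*(-82) = 26978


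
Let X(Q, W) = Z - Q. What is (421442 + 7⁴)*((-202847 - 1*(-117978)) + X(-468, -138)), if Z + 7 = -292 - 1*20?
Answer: -35907978960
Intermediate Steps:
Z = -319 (Z = -7 + (-292 - 1*20) = -7 + (-292 - 20) = -7 - 312 = -319)
X(Q, W) = -319 - Q
(421442 + 7⁴)*((-202847 - 1*(-117978)) + X(-468, -138)) = (421442 + 7⁴)*((-202847 - 1*(-117978)) + (-319 - 1*(-468))) = (421442 + 2401)*((-202847 + 117978) + (-319 + 468)) = 423843*(-84869 + 149) = 423843*(-84720) = -35907978960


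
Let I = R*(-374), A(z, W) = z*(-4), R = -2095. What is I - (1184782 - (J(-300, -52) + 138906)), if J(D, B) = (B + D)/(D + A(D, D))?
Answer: -59027938/225 ≈ -2.6235e+5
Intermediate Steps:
A(z, W) = -4*z
J(D, B) = -(B + D)/(3*D) (J(D, B) = (B + D)/(D - 4*D) = (B + D)/((-3*D)) = (B + D)*(-1/(3*D)) = -(B + D)/(3*D))
I = 783530 (I = -2095*(-374) = 783530)
I - (1184782 - (J(-300, -52) + 138906)) = 783530 - (1184782 - ((⅓)*(-1*(-52) - 1*(-300))/(-300) + 138906)) = 783530 - (1184782 - ((⅓)*(-1/300)*(52 + 300) + 138906)) = 783530 - (1184782 - ((⅓)*(-1/300)*352 + 138906)) = 783530 - (1184782 - (-88/225 + 138906)) = 783530 - (1184782 - 1*31253762/225) = 783530 - (1184782 - 31253762/225) = 783530 - 1*235322188/225 = 783530 - 235322188/225 = -59027938/225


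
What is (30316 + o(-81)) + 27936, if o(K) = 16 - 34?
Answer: 58234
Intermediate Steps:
o(K) = -18
(30316 + o(-81)) + 27936 = (30316 - 18) + 27936 = 30298 + 27936 = 58234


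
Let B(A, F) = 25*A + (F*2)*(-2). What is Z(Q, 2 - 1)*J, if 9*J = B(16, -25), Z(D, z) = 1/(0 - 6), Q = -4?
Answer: -250/27 ≈ -9.2593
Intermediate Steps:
Z(D, z) = -⅙ (Z(D, z) = 1/(-6) = -⅙)
B(A, F) = -4*F + 25*A (B(A, F) = 25*A + (2*F)*(-2) = 25*A - 4*F = -4*F + 25*A)
J = 500/9 (J = (-4*(-25) + 25*16)/9 = (100 + 400)/9 = (⅑)*500 = 500/9 ≈ 55.556)
Z(Q, 2 - 1)*J = -⅙*500/9 = -250/27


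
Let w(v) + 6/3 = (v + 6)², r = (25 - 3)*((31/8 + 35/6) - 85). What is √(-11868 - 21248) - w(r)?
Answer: -392237737/144 + 2*I*√8279 ≈ -2.7239e+6 + 181.98*I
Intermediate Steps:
r = -19877/12 (r = 22*((31*(⅛) + 35*(⅙)) - 85) = 22*((31/8 + 35/6) - 85) = 22*(233/24 - 85) = 22*(-1807/24) = -19877/12 ≈ -1656.4)
w(v) = -2 + (6 + v)² (w(v) = -2 + (v + 6)² = -2 + (6 + v)²)
√(-11868 - 21248) - w(r) = √(-11868 - 21248) - (-2 + (6 - 19877/12)²) = √(-33116) - (-2 + (-19805/12)²) = 2*I*√8279 - (-2 + 392238025/144) = 2*I*√8279 - 1*392237737/144 = 2*I*√8279 - 392237737/144 = -392237737/144 + 2*I*√8279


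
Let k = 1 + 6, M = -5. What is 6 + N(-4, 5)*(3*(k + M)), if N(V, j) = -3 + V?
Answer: -36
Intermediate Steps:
k = 7
6 + N(-4, 5)*(3*(k + M)) = 6 + (-3 - 4)*(3*(7 - 5)) = 6 - 21*2 = 6 - 7*6 = 6 - 42 = -36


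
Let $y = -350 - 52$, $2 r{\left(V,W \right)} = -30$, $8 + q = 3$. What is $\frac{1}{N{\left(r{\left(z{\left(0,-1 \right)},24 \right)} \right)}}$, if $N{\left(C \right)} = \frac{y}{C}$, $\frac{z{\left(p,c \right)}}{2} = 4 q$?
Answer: $\frac{5}{134} \approx 0.037313$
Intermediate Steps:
$q = -5$ ($q = -8 + 3 = -5$)
$z{\left(p,c \right)} = -40$ ($z{\left(p,c \right)} = 2 \cdot 4 \left(-5\right) = 2 \left(-20\right) = -40$)
$r{\left(V,W \right)} = -15$ ($r{\left(V,W \right)} = \frac{1}{2} \left(-30\right) = -15$)
$y = -402$
$N{\left(C \right)} = - \frac{402}{C}$
$\frac{1}{N{\left(r{\left(z{\left(0,-1 \right)},24 \right)} \right)}} = \frac{1}{\left(-402\right) \frac{1}{-15}} = \frac{1}{\left(-402\right) \left(- \frac{1}{15}\right)} = \frac{1}{\frac{134}{5}} = \frac{5}{134}$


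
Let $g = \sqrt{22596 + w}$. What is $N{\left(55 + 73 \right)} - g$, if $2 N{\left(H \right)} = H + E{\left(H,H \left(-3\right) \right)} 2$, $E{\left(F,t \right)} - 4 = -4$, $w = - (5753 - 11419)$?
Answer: $64 - \sqrt{28262} \approx -104.11$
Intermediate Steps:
$w = 5666$ ($w = \left(-1\right) \left(-5666\right) = 5666$)
$g = \sqrt{28262}$ ($g = \sqrt{22596 + 5666} = \sqrt{28262} \approx 168.11$)
$E{\left(F,t \right)} = 0$ ($E{\left(F,t \right)} = 4 - 4 = 0$)
$N{\left(H \right)} = \frac{H}{2}$ ($N{\left(H \right)} = \frac{H + 0 \cdot 2}{2} = \frac{H + 0}{2} = \frac{H}{2}$)
$N{\left(55 + 73 \right)} - g = \frac{55 + 73}{2} - \sqrt{28262} = \frac{1}{2} \cdot 128 - \sqrt{28262} = 64 - \sqrt{28262}$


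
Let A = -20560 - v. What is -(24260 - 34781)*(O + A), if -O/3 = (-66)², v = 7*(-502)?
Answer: -316829394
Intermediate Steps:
v = -3514
A = -17046 (A = -20560 - 1*(-3514) = -20560 + 3514 = -17046)
O = -13068 (O = -3*(-66)² = -3*4356 = -13068)
-(24260 - 34781)*(O + A) = -(24260 - 34781)*(-13068 - 17046) = -(-10521)*(-30114) = -1*316829394 = -316829394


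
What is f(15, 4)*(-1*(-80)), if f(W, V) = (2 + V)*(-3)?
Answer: -1440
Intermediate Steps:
f(W, V) = -6 - 3*V
f(15, 4)*(-1*(-80)) = (-6 - 3*4)*(-1*(-80)) = (-6 - 12)*80 = -18*80 = -1440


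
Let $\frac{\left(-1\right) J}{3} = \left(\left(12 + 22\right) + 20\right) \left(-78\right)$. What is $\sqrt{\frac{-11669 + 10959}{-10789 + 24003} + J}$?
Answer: $\frac{\sqrt{551590000079}}{6607} \approx 112.41$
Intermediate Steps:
$J = 12636$ ($J = - 3 \left(\left(12 + 22\right) + 20\right) \left(-78\right) = - 3 \left(34 + 20\right) \left(-78\right) = - 3 \cdot 54 \left(-78\right) = \left(-3\right) \left(-4212\right) = 12636$)
$\sqrt{\frac{-11669 + 10959}{-10789 + 24003} + J} = \sqrt{\frac{-11669 + 10959}{-10789 + 24003} + 12636} = \sqrt{- \frac{710}{13214} + 12636} = \sqrt{\left(-710\right) \frac{1}{13214} + 12636} = \sqrt{- \frac{355}{6607} + 12636} = \sqrt{\frac{83485697}{6607}} = \frac{\sqrt{551590000079}}{6607}$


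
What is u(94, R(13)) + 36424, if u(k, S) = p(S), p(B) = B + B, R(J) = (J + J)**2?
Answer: 37776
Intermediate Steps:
R(J) = 4*J**2 (R(J) = (2*J)**2 = 4*J**2)
p(B) = 2*B
u(k, S) = 2*S
u(94, R(13)) + 36424 = 2*(4*13**2) + 36424 = 2*(4*169) + 36424 = 2*676 + 36424 = 1352 + 36424 = 37776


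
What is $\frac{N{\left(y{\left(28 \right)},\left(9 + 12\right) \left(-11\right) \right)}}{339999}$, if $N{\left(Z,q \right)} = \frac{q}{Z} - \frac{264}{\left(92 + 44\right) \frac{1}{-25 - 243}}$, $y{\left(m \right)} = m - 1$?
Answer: $\frac{7117}{4729077} \approx 0.0015049$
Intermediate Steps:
$y{\left(m \right)} = -1 + m$ ($y{\left(m \right)} = m - 1 = -1 + m$)
$N{\left(Z,q \right)} = \frac{8844}{17} + \frac{q}{Z}$ ($N{\left(Z,q \right)} = \frac{q}{Z} - \frac{264}{136 \frac{1}{-268}} = \frac{q}{Z} - \frac{264}{136 \left(- \frac{1}{268}\right)} = \frac{q}{Z} - \frac{264}{- \frac{34}{67}} = \frac{q}{Z} - - \frac{8844}{17} = \frac{q}{Z} + \frac{8844}{17} = \frac{8844}{17} + \frac{q}{Z}$)
$\frac{N{\left(y{\left(28 \right)},\left(9 + 12\right) \left(-11\right) \right)}}{339999} = \frac{\frac{8844}{17} + \frac{\left(9 + 12\right) \left(-11\right)}{-1 + 28}}{339999} = \left(\frac{8844}{17} + \frac{21 \left(-11\right)}{27}\right) \frac{1}{339999} = \left(\frac{8844}{17} - \frac{77}{9}\right) \frac{1}{339999} = \frac{78287}{153} \cdot \frac{1}{339999} = \frac{7117}{4729077}$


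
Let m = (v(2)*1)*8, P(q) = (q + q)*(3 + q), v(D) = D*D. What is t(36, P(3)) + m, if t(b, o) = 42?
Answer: 74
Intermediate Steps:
v(D) = D²
P(q) = 2*q*(3 + q) (P(q) = (2*q)*(3 + q) = 2*q*(3 + q))
m = 32 (m = (2²*1)*8 = (4*1)*8 = 4*8 = 32)
t(36, P(3)) + m = 42 + 32 = 74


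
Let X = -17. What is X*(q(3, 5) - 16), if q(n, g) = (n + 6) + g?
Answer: 34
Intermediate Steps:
q(n, g) = 6 + g + n (q(n, g) = (6 + n) + g = 6 + g + n)
X*(q(3, 5) - 16) = -17*((6 + 5 + 3) - 16) = -17*(14 - 16) = -17*(-2) = 34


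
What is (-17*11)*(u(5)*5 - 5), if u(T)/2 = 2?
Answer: -2805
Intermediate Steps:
u(T) = 4 (u(T) = 2*2 = 4)
(-17*11)*(u(5)*5 - 5) = (-17*11)*(4*5 - 5) = -187*(20 - 5) = -187*15 = -2805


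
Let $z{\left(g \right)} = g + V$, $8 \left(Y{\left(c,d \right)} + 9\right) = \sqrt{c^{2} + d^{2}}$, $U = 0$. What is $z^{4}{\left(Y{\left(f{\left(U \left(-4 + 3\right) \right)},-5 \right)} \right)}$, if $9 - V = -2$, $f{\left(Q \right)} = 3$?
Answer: $\frac{\left(16 + \sqrt{34}\right)^{4}}{4096} \approx 55.454$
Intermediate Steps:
$Y{\left(c,d \right)} = -9 + \frac{\sqrt{c^{2} + d^{2}}}{8}$
$V = 11$ ($V = 9 - -2 = 9 + 2 = 11$)
$z{\left(g \right)} = 11 + g$ ($z{\left(g \right)} = g + 11 = 11 + g$)
$z^{4}{\left(Y{\left(f{\left(U \left(-4 + 3\right) \right)},-5 \right)} \right)} = \left(11 - \left(9 - \frac{\sqrt{3^{2} + \left(-5\right)^{2}}}{8}\right)\right)^{4} = \left(11 - \left(9 - \frac{\sqrt{9 + 25}}{8}\right)\right)^{4} = \left(11 - \left(9 - \frac{\sqrt{34}}{8}\right)\right)^{4} = \left(2 + \frac{\sqrt{34}}{8}\right)^{4}$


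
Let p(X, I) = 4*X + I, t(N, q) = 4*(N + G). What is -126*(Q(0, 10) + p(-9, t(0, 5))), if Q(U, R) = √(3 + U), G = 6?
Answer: 1512 - 126*√3 ≈ 1293.8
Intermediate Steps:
t(N, q) = 24 + 4*N (t(N, q) = 4*(N + 6) = 4*(6 + N) = 24 + 4*N)
p(X, I) = I + 4*X
-126*(Q(0, 10) + p(-9, t(0, 5))) = -126*(√(3 + 0) + ((24 + 4*0) + 4*(-9))) = -126*(√3 + ((24 + 0) - 36)) = -126*(√3 + (24 - 36)) = -126*(√3 - 12) = -126*(-12 + √3) = 1512 - 126*√3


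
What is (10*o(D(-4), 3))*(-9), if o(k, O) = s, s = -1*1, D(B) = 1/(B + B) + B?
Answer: 90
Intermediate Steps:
D(B) = B + 1/(2*B) (D(B) = 1/(2*B) + B = B + 1/(2*B))
s = -1
o(k, O) = -1
(10*o(D(-4), 3))*(-9) = (10*(-1))*(-9) = -10*(-9) = 90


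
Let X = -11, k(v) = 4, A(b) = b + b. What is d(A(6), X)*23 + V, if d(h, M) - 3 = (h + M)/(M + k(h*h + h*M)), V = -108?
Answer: -296/7 ≈ -42.286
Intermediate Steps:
A(b) = 2*b
d(h, M) = 3 + (M + h)/(4 + M) (d(h, M) = 3 + (h + M)/(M + 4) = 3 + (M + h)/(4 + M))
d(A(6), X)*23 + V = ((12 + 2*6 + 4*(-11))/(4 - 11))*23 - 108 = ((12 + 12 - 44)/(-7))*23 - 108 = -1/7*(-20)*23 - 108 = (20/7)*23 - 108 = 460/7 - 108 = -296/7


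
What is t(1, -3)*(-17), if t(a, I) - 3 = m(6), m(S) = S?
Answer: -153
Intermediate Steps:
t(a, I) = 9 (t(a, I) = 3 + 6 = 9)
t(1, -3)*(-17) = 9*(-17) = -153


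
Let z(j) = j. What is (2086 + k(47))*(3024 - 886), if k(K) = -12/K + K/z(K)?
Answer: 209688626/47 ≈ 4.4615e+6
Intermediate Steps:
k(K) = 1 - 12/K (k(K) = -12/K + K/K = -12/K + 1 = 1 - 12/K)
(2086 + k(47))*(3024 - 886) = (2086 + (-12 + 47)/47)*(3024 - 886) = (2086 + (1/47)*35)*2138 = (2086 + 35/47)*2138 = (98077/47)*2138 = 209688626/47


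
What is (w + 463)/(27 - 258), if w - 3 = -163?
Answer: -101/77 ≈ -1.3117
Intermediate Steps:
w = -160 (w = 3 - 163 = -160)
(w + 463)/(27 - 258) = (-160 + 463)/(27 - 258) = 303/(-231) = 303*(-1/231) = -101/77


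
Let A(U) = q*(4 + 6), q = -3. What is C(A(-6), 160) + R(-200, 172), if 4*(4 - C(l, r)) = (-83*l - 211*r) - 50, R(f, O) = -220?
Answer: 7614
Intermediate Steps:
A(U) = -30 (A(U) = -3*(4 + 6) = -3*10 = -30)
C(l, r) = 33/2 + 83*l/4 + 211*r/4 (C(l, r) = 4 - ((-83*l - 211*r) - 50)/4 = 4 - ((-211*r - 83*l) - 50)/4 = 4 - (-50 - 211*r - 83*l)/4 = 4 + (25/2 + 83*l/4 + 211*r/4) = 33/2 + 83*l/4 + 211*r/4)
C(A(-6), 160) + R(-200, 172) = (33/2 + (83/4)*(-30) + (211/4)*160) - 220 = (33/2 - 1245/2 + 8440) - 220 = 7834 - 220 = 7614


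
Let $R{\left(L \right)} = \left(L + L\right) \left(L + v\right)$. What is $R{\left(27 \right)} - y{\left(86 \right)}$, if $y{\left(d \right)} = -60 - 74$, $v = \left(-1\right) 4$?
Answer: $1376$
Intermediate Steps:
$v = -4$
$y{\left(d \right)} = -134$ ($y{\left(d \right)} = -60 - 74 = -134$)
$R{\left(L \right)} = 2 L \left(-4 + L\right)$ ($R{\left(L \right)} = \left(L + L\right) \left(L - 4\right) = 2 L \left(-4 + L\right)$)
$R{\left(27 \right)} - y{\left(86 \right)} = 2 \cdot 27 \left(-4 + 27\right) - -134 = 2 \cdot 27 \cdot 23 + 134 = 1242 + 134 = 1376$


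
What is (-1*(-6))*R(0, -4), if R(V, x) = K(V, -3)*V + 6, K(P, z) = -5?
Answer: 36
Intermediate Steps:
R(V, x) = 6 - 5*V (R(V, x) = -5*V + 6 = 6 - 5*V)
(-1*(-6))*R(0, -4) = (-1*(-6))*(6 - 5*0) = 6*(6 + 0) = 6*6 = 36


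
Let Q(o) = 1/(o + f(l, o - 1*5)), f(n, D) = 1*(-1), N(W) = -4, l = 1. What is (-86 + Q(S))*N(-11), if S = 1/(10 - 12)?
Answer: 1040/3 ≈ 346.67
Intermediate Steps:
f(n, D) = -1
S = -½ (S = 1/(-2) = -½ ≈ -0.50000)
Q(o) = 1/(-1 + o) (Q(o) = 1/(o - 1) = 1/(-1 + o))
(-86 + Q(S))*N(-11) = (-86 + 1/(-1 - ½))*(-4) = (-86 + 1/(-3/2))*(-4) = (-86 - ⅔)*(-4) = -260/3*(-4) = 1040/3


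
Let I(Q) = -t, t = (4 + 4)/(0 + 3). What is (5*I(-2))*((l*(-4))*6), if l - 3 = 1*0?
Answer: 960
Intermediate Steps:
t = 8/3 ≈ 2.6667
l = 3 (l = 3 + 1*0 = 3 + 0 = 3)
I(Q) = -8/3 (I(Q) = -1*8/3 = -8/3)
(5*I(-2))*((l*(-4))*6) = (5*(-8/3))*((3*(-4))*6) = -(-160)*6 = -40/3*(-72) = 960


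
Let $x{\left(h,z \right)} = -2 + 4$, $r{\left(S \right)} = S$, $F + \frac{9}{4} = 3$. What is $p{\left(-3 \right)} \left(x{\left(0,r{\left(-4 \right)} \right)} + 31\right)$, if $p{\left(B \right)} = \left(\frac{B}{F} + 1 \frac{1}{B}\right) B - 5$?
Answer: $264$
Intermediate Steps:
$F = \frac{3}{4}$ ($F = - \frac{9}{4} + 3 = \frac{3}{4} \approx 0.75$)
$x{\left(h,z \right)} = 2$
$p{\left(B \right)} = -5 + B \left(\frac{1}{B} + \frac{4 B}{3}\right)$ ($p{\left(B \right)} = \left(\frac{B}{\frac{3}{4}} + 1 \frac{1}{B}\right) B - 5 = \left(B \frac{4}{3} + \frac{1}{B}\right) B - 5 = \left(\frac{4 B}{3} + \frac{1}{B}\right) B - 5 = \left(\frac{1}{B} + \frac{4 B}{3}\right) B - 5 = B \left(\frac{1}{B} + \frac{4 B}{3}\right) - 5 = -5 + B \left(\frac{1}{B} + \frac{4 B}{3}\right)$)
$p{\left(-3 \right)} \left(x{\left(0,r{\left(-4 \right)} \right)} + 31\right) = \left(-4 + \frac{4 \left(-3\right)^{2}}{3}\right) \left(2 + 31\right) = \left(-4 + \frac{4}{3} \cdot 9\right) 33 = \left(-4 + 12\right) 33 = 8 \cdot 33 = 264$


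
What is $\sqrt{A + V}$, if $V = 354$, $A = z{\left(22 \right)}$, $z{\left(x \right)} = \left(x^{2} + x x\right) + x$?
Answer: $8 \sqrt{21} \approx 36.661$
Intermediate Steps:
$z{\left(x \right)} = x + 2 x^{2}$ ($z{\left(x \right)} = \left(x^{2} + x^{2}\right) + x = 2 x^{2} + x = x + 2 x^{2}$)
$A = 990$ ($A = 22 \left(1 + 2 \cdot 22\right) = 22 \left(1 + 44\right) = 22 \cdot 45 = 990$)
$\sqrt{A + V} = \sqrt{990 + 354} = \sqrt{1344} = 8 \sqrt{21}$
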